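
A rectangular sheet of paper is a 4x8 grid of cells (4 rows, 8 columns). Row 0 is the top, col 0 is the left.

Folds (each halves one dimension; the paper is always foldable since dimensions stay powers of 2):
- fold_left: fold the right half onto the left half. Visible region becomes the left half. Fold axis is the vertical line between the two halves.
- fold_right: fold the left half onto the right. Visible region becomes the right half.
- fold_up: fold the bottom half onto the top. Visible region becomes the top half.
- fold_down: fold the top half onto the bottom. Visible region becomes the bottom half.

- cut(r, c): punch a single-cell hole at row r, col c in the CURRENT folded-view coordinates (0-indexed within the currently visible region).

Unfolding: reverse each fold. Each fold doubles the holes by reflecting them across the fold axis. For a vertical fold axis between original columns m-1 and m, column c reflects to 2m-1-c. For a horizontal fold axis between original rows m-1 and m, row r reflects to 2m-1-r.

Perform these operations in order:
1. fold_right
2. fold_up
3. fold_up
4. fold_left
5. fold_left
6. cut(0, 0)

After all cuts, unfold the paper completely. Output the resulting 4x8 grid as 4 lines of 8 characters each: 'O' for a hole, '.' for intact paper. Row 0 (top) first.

Op 1 fold_right: fold axis v@4; visible region now rows[0,4) x cols[4,8) = 4x4
Op 2 fold_up: fold axis h@2; visible region now rows[0,2) x cols[4,8) = 2x4
Op 3 fold_up: fold axis h@1; visible region now rows[0,1) x cols[4,8) = 1x4
Op 4 fold_left: fold axis v@6; visible region now rows[0,1) x cols[4,6) = 1x2
Op 5 fold_left: fold axis v@5; visible region now rows[0,1) x cols[4,5) = 1x1
Op 6 cut(0, 0): punch at orig (0,4); cuts so far [(0, 4)]; region rows[0,1) x cols[4,5) = 1x1
Unfold 1 (reflect across v@5): 2 holes -> [(0, 4), (0, 5)]
Unfold 2 (reflect across v@6): 4 holes -> [(0, 4), (0, 5), (0, 6), (0, 7)]
Unfold 3 (reflect across h@1): 8 holes -> [(0, 4), (0, 5), (0, 6), (0, 7), (1, 4), (1, 5), (1, 6), (1, 7)]
Unfold 4 (reflect across h@2): 16 holes -> [(0, 4), (0, 5), (0, 6), (0, 7), (1, 4), (1, 5), (1, 6), (1, 7), (2, 4), (2, 5), (2, 6), (2, 7), (3, 4), (3, 5), (3, 6), (3, 7)]
Unfold 5 (reflect across v@4): 32 holes -> [(0, 0), (0, 1), (0, 2), (0, 3), (0, 4), (0, 5), (0, 6), (0, 7), (1, 0), (1, 1), (1, 2), (1, 3), (1, 4), (1, 5), (1, 6), (1, 7), (2, 0), (2, 1), (2, 2), (2, 3), (2, 4), (2, 5), (2, 6), (2, 7), (3, 0), (3, 1), (3, 2), (3, 3), (3, 4), (3, 5), (3, 6), (3, 7)]

Answer: OOOOOOOO
OOOOOOOO
OOOOOOOO
OOOOOOOO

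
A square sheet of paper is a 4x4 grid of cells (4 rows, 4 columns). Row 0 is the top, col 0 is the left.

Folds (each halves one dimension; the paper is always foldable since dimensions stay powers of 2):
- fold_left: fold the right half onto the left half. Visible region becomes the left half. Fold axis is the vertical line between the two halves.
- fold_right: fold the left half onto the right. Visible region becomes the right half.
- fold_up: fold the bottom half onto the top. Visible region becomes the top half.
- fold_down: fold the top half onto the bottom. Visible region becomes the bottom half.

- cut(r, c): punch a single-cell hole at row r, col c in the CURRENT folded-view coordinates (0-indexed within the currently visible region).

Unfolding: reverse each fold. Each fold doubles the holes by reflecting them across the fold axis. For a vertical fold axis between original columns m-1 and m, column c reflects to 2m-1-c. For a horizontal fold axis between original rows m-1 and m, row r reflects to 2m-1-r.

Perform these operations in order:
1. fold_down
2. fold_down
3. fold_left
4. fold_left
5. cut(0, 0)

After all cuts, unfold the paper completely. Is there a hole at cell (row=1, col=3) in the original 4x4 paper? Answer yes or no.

Op 1 fold_down: fold axis h@2; visible region now rows[2,4) x cols[0,4) = 2x4
Op 2 fold_down: fold axis h@3; visible region now rows[3,4) x cols[0,4) = 1x4
Op 3 fold_left: fold axis v@2; visible region now rows[3,4) x cols[0,2) = 1x2
Op 4 fold_left: fold axis v@1; visible region now rows[3,4) x cols[0,1) = 1x1
Op 5 cut(0, 0): punch at orig (3,0); cuts so far [(3, 0)]; region rows[3,4) x cols[0,1) = 1x1
Unfold 1 (reflect across v@1): 2 holes -> [(3, 0), (3, 1)]
Unfold 2 (reflect across v@2): 4 holes -> [(3, 0), (3, 1), (3, 2), (3, 3)]
Unfold 3 (reflect across h@3): 8 holes -> [(2, 0), (2, 1), (2, 2), (2, 3), (3, 0), (3, 1), (3, 2), (3, 3)]
Unfold 4 (reflect across h@2): 16 holes -> [(0, 0), (0, 1), (0, 2), (0, 3), (1, 0), (1, 1), (1, 2), (1, 3), (2, 0), (2, 1), (2, 2), (2, 3), (3, 0), (3, 1), (3, 2), (3, 3)]
Holes: [(0, 0), (0, 1), (0, 2), (0, 3), (1, 0), (1, 1), (1, 2), (1, 3), (2, 0), (2, 1), (2, 2), (2, 3), (3, 0), (3, 1), (3, 2), (3, 3)]

Answer: yes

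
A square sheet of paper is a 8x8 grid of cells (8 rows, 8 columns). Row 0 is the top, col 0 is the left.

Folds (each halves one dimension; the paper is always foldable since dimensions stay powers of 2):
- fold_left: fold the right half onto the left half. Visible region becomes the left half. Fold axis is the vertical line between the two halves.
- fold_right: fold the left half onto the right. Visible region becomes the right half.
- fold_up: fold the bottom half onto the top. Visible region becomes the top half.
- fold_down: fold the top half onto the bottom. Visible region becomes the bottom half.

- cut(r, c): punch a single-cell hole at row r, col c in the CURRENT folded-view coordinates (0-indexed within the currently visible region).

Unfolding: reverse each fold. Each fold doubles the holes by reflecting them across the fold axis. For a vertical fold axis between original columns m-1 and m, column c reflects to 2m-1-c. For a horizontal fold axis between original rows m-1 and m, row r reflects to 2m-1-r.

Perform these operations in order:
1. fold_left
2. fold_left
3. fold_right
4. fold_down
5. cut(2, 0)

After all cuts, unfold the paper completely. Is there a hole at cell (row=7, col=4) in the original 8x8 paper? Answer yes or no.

Op 1 fold_left: fold axis v@4; visible region now rows[0,8) x cols[0,4) = 8x4
Op 2 fold_left: fold axis v@2; visible region now rows[0,8) x cols[0,2) = 8x2
Op 3 fold_right: fold axis v@1; visible region now rows[0,8) x cols[1,2) = 8x1
Op 4 fold_down: fold axis h@4; visible region now rows[4,8) x cols[1,2) = 4x1
Op 5 cut(2, 0): punch at orig (6,1); cuts so far [(6, 1)]; region rows[4,8) x cols[1,2) = 4x1
Unfold 1 (reflect across h@4): 2 holes -> [(1, 1), (6, 1)]
Unfold 2 (reflect across v@1): 4 holes -> [(1, 0), (1, 1), (6, 0), (6, 1)]
Unfold 3 (reflect across v@2): 8 holes -> [(1, 0), (1, 1), (1, 2), (1, 3), (6, 0), (6, 1), (6, 2), (6, 3)]
Unfold 4 (reflect across v@4): 16 holes -> [(1, 0), (1, 1), (1, 2), (1, 3), (1, 4), (1, 5), (1, 6), (1, 7), (6, 0), (6, 1), (6, 2), (6, 3), (6, 4), (6, 5), (6, 6), (6, 7)]
Holes: [(1, 0), (1, 1), (1, 2), (1, 3), (1, 4), (1, 5), (1, 6), (1, 7), (6, 0), (6, 1), (6, 2), (6, 3), (6, 4), (6, 5), (6, 6), (6, 7)]

Answer: no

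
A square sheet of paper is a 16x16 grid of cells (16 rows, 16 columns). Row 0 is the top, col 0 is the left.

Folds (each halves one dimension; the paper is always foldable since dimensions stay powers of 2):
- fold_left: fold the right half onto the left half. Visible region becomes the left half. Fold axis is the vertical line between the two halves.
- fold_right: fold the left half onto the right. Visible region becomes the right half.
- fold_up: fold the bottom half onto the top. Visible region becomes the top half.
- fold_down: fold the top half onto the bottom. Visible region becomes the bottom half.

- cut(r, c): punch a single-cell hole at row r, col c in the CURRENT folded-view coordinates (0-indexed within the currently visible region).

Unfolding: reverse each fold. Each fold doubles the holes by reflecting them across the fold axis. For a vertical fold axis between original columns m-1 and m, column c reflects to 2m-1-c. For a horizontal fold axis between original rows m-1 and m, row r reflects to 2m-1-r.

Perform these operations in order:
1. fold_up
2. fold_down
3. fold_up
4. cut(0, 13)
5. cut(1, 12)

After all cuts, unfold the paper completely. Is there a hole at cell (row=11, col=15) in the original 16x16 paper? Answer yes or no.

Answer: no

Derivation:
Op 1 fold_up: fold axis h@8; visible region now rows[0,8) x cols[0,16) = 8x16
Op 2 fold_down: fold axis h@4; visible region now rows[4,8) x cols[0,16) = 4x16
Op 3 fold_up: fold axis h@6; visible region now rows[4,6) x cols[0,16) = 2x16
Op 4 cut(0, 13): punch at orig (4,13); cuts so far [(4, 13)]; region rows[4,6) x cols[0,16) = 2x16
Op 5 cut(1, 12): punch at orig (5,12); cuts so far [(4, 13), (5, 12)]; region rows[4,6) x cols[0,16) = 2x16
Unfold 1 (reflect across h@6): 4 holes -> [(4, 13), (5, 12), (6, 12), (7, 13)]
Unfold 2 (reflect across h@4): 8 holes -> [(0, 13), (1, 12), (2, 12), (3, 13), (4, 13), (5, 12), (6, 12), (7, 13)]
Unfold 3 (reflect across h@8): 16 holes -> [(0, 13), (1, 12), (2, 12), (3, 13), (4, 13), (5, 12), (6, 12), (7, 13), (8, 13), (9, 12), (10, 12), (11, 13), (12, 13), (13, 12), (14, 12), (15, 13)]
Holes: [(0, 13), (1, 12), (2, 12), (3, 13), (4, 13), (5, 12), (6, 12), (7, 13), (8, 13), (9, 12), (10, 12), (11, 13), (12, 13), (13, 12), (14, 12), (15, 13)]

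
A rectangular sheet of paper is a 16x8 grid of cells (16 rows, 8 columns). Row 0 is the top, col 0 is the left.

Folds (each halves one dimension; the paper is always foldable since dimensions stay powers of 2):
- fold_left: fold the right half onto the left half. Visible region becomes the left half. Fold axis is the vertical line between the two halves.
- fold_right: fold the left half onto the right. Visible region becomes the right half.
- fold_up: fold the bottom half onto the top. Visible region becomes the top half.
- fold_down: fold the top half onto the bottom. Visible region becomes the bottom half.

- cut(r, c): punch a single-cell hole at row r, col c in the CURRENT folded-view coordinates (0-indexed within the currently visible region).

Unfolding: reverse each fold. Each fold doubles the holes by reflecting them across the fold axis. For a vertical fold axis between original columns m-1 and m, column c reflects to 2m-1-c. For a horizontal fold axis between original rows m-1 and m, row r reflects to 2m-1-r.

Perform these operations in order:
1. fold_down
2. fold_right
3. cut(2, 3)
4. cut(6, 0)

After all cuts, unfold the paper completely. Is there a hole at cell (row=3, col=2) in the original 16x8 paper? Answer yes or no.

Op 1 fold_down: fold axis h@8; visible region now rows[8,16) x cols[0,8) = 8x8
Op 2 fold_right: fold axis v@4; visible region now rows[8,16) x cols[4,8) = 8x4
Op 3 cut(2, 3): punch at orig (10,7); cuts so far [(10, 7)]; region rows[8,16) x cols[4,8) = 8x4
Op 4 cut(6, 0): punch at orig (14,4); cuts so far [(10, 7), (14, 4)]; region rows[8,16) x cols[4,8) = 8x4
Unfold 1 (reflect across v@4): 4 holes -> [(10, 0), (10, 7), (14, 3), (14, 4)]
Unfold 2 (reflect across h@8): 8 holes -> [(1, 3), (1, 4), (5, 0), (5, 7), (10, 0), (10, 7), (14, 3), (14, 4)]
Holes: [(1, 3), (1, 4), (5, 0), (5, 7), (10, 0), (10, 7), (14, 3), (14, 4)]

Answer: no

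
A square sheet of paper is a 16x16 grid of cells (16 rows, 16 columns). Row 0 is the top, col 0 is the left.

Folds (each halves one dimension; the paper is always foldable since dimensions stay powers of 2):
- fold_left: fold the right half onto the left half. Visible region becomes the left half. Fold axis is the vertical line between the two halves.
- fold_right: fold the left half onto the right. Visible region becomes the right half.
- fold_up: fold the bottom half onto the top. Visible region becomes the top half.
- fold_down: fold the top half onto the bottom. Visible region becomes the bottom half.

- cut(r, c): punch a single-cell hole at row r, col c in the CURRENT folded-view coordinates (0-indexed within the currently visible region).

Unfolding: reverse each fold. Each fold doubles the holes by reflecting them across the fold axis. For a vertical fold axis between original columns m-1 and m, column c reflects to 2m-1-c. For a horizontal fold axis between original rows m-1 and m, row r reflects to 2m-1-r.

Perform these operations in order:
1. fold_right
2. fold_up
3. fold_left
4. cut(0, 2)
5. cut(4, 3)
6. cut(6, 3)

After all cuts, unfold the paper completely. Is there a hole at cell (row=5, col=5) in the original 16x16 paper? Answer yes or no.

Answer: no

Derivation:
Op 1 fold_right: fold axis v@8; visible region now rows[0,16) x cols[8,16) = 16x8
Op 2 fold_up: fold axis h@8; visible region now rows[0,8) x cols[8,16) = 8x8
Op 3 fold_left: fold axis v@12; visible region now rows[0,8) x cols[8,12) = 8x4
Op 4 cut(0, 2): punch at orig (0,10); cuts so far [(0, 10)]; region rows[0,8) x cols[8,12) = 8x4
Op 5 cut(4, 3): punch at orig (4,11); cuts so far [(0, 10), (4, 11)]; region rows[0,8) x cols[8,12) = 8x4
Op 6 cut(6, 3): punch at orig (6,11); cuts so far [(0, 10), (4, 11), (6, 11)]; region rows[0,8) x cols[8,12) = 8x4
Unfold 1 (reflect across v@12): 6 holes -> [(0, 10), (0, 13), (4, 11), (4, 12), (6, 11), (6, 12)]
Unfold 2 (reflect across h@8): 12 holes -> [(0, 10), (0, 13), (4, 11), (4, 12), (6, 11), (6, 12), (9, 11), (9, 12), (11, 11), (11, 12), (15, 10), (15, 13)]
Unfold 3 (reflect across v@8): 24 holes -> [(0, 2), (0, 5), (0, 10), (0, 13), (4, 3), (4, 4), (4, 11), (4, 12), (6, 3), (6, 4), (6, 11), (6, 12), (9, 3), (9, 4), (9, 11), (9, 12), (11, 3), (11, 4), (11, 11), (11, 12), (15, 2), (15, 5), (15, 10), (15, 13)]
Holes: [(0, 2), (0, 5), (0, 10), (0, 13), (4, 3), (4, 4), (4, 11), (4, 12), (6, 3), (6, 4), (6, 11), (6, 12), (9, 3), (9, 4), (9, 11), (9, 12), (11, 3), (11, 4), (11, 11), (11, 12), (15, 2), (15, 5), (15, 10), (15, 13)]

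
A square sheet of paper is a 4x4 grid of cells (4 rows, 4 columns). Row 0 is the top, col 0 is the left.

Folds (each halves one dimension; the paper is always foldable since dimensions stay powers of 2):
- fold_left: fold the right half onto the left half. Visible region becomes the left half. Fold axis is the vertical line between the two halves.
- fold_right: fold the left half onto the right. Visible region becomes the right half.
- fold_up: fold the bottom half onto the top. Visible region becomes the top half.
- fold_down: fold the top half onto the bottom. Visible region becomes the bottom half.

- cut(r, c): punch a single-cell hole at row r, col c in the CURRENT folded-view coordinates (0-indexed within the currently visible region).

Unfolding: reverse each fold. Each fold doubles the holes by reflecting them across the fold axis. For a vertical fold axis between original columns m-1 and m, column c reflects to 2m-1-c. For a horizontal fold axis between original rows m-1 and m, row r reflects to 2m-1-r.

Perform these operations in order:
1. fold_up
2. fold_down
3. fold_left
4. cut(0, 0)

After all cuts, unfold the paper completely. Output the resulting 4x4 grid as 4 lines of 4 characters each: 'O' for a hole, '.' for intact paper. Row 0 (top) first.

Op 1 fold_up: fold axis h@2; visible region now rows[0,2) x cols[0,4) = 2x4
Op 2 fold_down: fold axis h@1; visible region now rows[1,2) x cols[0,4) = 1x4
Op 3 fold_left: fold axis v@2; visible region now rows[1,2) x cols[0,2) = 1x2
Op 4 cut(0, 0): punch at orig (1,0); cuts so far [(1, 0)]; region rows[1,2) x cols[0,2) = 1x2
Unfold 1 (reflect across v@2): 2 holes -> [(1, 0), (1, 3)]
Unfold 2 (reflect across h@1): 4 holes -> [(0, 0), (0, 3), (1, 0), (1, 3)]
Unfold 3 (reflect across h@2): 8 holes -> [(0, 0), (0, 3), (1, 0), (1, 3), (2, 0), (2, 3), (3, 0), (3, 3)]

Answer: O..O
O..O
O..O
O..O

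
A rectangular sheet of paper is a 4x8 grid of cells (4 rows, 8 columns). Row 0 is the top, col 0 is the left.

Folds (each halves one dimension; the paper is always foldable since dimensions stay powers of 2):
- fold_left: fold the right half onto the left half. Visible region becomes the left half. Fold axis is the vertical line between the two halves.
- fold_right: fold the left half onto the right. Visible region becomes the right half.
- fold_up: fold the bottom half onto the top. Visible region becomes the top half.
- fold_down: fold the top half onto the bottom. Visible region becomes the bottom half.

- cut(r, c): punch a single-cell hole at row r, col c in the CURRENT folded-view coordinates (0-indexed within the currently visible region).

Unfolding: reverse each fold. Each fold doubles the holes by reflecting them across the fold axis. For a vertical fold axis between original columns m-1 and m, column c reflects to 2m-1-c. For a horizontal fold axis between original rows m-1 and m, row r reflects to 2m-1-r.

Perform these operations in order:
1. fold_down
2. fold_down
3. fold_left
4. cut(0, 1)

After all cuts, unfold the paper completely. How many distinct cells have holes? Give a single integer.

Op 1 fold_down: fold axis h@2; visible region now rows[2,4) x cols[0,8) = 2x8
Op 2 fold_down: fold axis h@3; visible region now rows[3,4) x cols[0,8) = 1x8
Op 3 fold_left: fold axis v@4; visible region now rows[3,4) x cols[0,4) = 1x4
Op 4 cut(0, 1): punch at orig (3,1); cuts so far [(3, 1)]; region rows[3,4) x cols[0,4) = 1x4
Unfold 1 (reflect across v@4): 2 holes -> [(3, 1), (3, 6)]
Unfold 2 (reflect across h@3): 4 holes -> [(2, 1), (2, 6), (3, 1), (3, 6)]
Unfold 3 (reflect across h@2): 8 holes -> [(0, 1), (0, 6), (1, 1), (1, 6), (2, 1), (2, 6), (3, 1), (3, 6)]

Answer: 8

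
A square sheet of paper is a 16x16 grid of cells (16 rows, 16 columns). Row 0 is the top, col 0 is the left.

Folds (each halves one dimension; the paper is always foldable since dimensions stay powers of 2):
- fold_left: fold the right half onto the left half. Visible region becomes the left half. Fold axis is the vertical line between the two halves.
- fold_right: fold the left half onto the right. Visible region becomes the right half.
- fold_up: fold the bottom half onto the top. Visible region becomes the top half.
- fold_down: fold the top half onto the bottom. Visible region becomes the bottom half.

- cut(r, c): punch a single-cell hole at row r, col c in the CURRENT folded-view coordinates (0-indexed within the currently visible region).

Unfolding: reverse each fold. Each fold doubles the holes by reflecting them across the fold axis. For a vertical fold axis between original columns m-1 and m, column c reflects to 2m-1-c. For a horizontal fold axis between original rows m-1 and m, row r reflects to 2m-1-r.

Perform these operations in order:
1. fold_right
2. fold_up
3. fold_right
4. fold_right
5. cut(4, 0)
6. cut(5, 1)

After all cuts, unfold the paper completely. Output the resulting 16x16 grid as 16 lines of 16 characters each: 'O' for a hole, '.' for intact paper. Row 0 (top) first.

Op 1 fold_right: fold axis v@8; visible region now rows[0,16) x cols[8,16) = 16x8
Op 2 fold_up: fold axis h@8; visible region now rows[0,8) x cols[8,16) = 8x8
Op 3 fold_right: fold axis v@12; visible region now rows[0,8) x cols[12,16) = 8x4
Op 4 fold_right: fold axis v@14; visible region now rows[0,8) x cols[14,16) = 8x2
Op 5 cut(4, 0): punch at orig (4,14); cuts so far [(4, 14)]; region rows[0,8) x cols[14,16) = 8x2
Op 6 cut(5, 1): punch at orig (5,15); cuts so far [(4, 14), (5, 15)]; region rows[0,8) x cols[14,16) = 8x2
Unfold 1 (reflect across v@14): 4 holes -> [(4, 13), (4, 14), (5, 12), (5, 15)]
Unfold 2 (reflect across v@12): 8 holes -> [(4, 9), (4, 10), (4, 13), (4, 14), (5, 8), (5, 11), (5, 12), (5, 15)]
Unfold 3 (reflect across h@8): 16 holes -> [(4, 9), (4, 10), (4, 13), (4, 14), (5, 8), (5, 11), (5, 12), (5, 15), (10, 8), (10, 11), (10, 12), (10, 15), (11, 9), (11, 10), (11, 13), (11, 14)]
Unfold 4 (reflect across v@8): 32 holes -> [(4, 1), (4, 2), (4, 5), (4, 6), (4, 9), (4, 10), (4, 13), (4, 14), (5, 0), (5, 3), (5, 4), (5, 7), (5, 8), (5, 11), (5, 12), (5, 15), (10, 0), (10, 3), (10, 4), (10, 7), (10, 8), (10, 11), (10, 12), (10, 15), (11, 1), (11, 2), (11, 5), (11, 6), (11, 9), (11, 10), (11, 13), (11, 14)]

Answer: ................
................
................
................
.OO..OO..OO..OO.
O..OO..OO..OO..O
................
................
................
................
O..OO..OO..OO..O
.OO..OO..OO..OO.
................
................
................
................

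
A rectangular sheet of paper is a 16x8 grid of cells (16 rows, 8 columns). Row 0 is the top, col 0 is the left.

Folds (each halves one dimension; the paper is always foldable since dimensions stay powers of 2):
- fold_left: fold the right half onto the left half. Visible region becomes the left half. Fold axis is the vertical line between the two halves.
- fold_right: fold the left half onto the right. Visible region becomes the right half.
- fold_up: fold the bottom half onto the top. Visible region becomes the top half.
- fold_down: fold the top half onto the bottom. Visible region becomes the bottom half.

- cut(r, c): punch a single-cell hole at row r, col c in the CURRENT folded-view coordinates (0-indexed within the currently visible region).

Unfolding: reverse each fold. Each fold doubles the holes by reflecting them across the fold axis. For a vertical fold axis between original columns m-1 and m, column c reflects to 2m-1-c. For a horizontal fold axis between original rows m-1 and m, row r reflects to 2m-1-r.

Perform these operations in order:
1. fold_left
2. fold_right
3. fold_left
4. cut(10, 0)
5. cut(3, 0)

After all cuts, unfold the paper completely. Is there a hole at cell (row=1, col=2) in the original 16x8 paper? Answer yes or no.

Answer: no

Derivation:
Op 1 fold_left: fold axis v@4; visible region now rows[0,16) x cols[0,4) = 16x4
Op 2 fold_right: fold axis v@2; visible region now rows[0,16) x cols[2,4) = 16x2
Op 3 fold_left: fold axis v@3; visible region now rows[0,16) x cols[2,3) = 16x1
Op 4 cut(10, 0): punch at orig (10,2); cuts so far [(10, 2)]; region rows[0,16) x cols[2,3) = 16x1
Op 5 cut(3, 0): punch at orig (3,2); cuts so far [(3, 2), (10, 2)]; region rows[0,16) x cols[2,3) = 16x1
Unfold 1 (reflect across v@3): 4 holes -> [(3, 2), (3, 3), (10, 2), (10, 3)]
Unfold 2 (reflect across v@2): 8 holes -> [(3, 0), (3, 1), (3, 2), (3, 3), (10, 0), (10, 1), (10, 2), (10, 3)]
Unfold 3 (reflect across v@4): 16 holes -> [(3, 0), (3, 1), (3, 2), (3, 3), (3, 4), (3, 5), (3, 6), (3, 7), (10, 0), (10, 1), (10, 2), (10, 3), (10, 4), (10, 5), (10, 6), (10, 7)]
Holes: [(3, 0), (3, 1), (3, 2), (3, 3), (3, 4), (3, 5), (3, 6), (3, 7), (10, 0), (10, 1), (10, 2), (10, 3), (10, 4), (10, 5), (10, 6), (10, 7)]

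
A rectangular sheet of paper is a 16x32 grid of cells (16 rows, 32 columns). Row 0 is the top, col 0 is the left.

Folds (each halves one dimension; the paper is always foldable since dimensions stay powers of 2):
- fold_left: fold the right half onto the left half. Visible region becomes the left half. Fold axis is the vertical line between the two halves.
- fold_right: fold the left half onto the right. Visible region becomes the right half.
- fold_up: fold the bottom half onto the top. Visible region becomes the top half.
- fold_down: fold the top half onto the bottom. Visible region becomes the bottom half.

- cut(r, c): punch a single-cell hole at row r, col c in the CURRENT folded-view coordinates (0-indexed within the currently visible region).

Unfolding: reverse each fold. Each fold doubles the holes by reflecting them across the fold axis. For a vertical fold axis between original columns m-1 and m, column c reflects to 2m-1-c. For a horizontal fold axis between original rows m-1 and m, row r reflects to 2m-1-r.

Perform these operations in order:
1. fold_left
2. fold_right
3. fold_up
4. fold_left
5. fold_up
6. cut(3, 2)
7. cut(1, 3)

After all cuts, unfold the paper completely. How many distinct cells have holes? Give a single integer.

Op 1 fold_left: fold axis v@16; visible region now rows[0,16) x cols[0,16) = 16x16
Op 2 fold_right: fold axis v@8; visible region now rows[0,16) x cols[8,16) = 16x8
Op 3 fold_up: fold axis h@8; visible region now rows[0,8) x cols[8,16) = 8x8
Op 4 fold_left: fold axis v@12; visible region now rows[0,8) x cols[8,12) = 8x4
Op 5 fold_up: fold axis h@4; visible region now rows[0,4) x cols[8,12) = 4x4
Op 6 cut(3, 2): punch at orig (3,10); cuts so far [(3, 10)]; region rows[0,4) x cols[8,12) = 4x4
Op 7 cut(1, 3): punch at orig (1,11); cuts so far [(1, 11), (3, 10)]; region rows[0,4) x cols[8,12) = 4x4
Unfold 1 (reflect across h@4): 4 holes -> [(1, 11), (3, 10), (4, 10), (6, 11)]
Unfold 2 (reflect across v@12): 8 holes -> [(1, 11), (1, 12), (3, 10), (3, 13), (4, 10), (4, 13), (6, 11), (6, 12)]
Unfold 3 (reflect across h@8): 16 holes -> [(1, 11), (1, 12), (3, 10), (3, 13), (4, 10), (4, 13), (6, 11), (6, 12), (9, 11), (9, 12), (11, 10), (11, 13), (12, 10), (12, 13), (14, 11), (14, 12)]
Unfold 4 (reflect across v@8): 32 holes -> [(1, 3), (1, 4), (1, 11), (1, 12), (3, 2), (3, 5), (3, 10), (3, 13), (4, 2), (4, 5), (4, 10), (4, 13), (6, 3), (6, 4), (6, 11), (6, 12), (9, 3), (9, 4), (9, 11), (9, 12), (11, 2), (11, 5), (11, 10), (11, 13), (12, 2), (12, 5), (12, 10), (12, 13), (14, 3), (14, 4), (14, 11), (14, 12)]
Unfold 5 (reflect across v@16): 64 holes -> [(1, 3), (1, 4), (1, 11), (1, 12), (1, 19), (1, 20), (1, 27), (1, 28), (3, 2), (3, 5), (3, 10), (3, 13), (3, 18), (3, 21), (3, 26), (3, 29), (4, 2), (4, 5), (4, 10), (4, 13), (4, 18), (4, 21), (4, 26), (4, 29), (6, 3), (6, 4), (6, 11), (6, 12), (6, 19), (6, 20), (6, 27), (6, 28), (9, 3), (9, 4), (9, 11), (9, 12), (9, 19), (9, 20), (9, 27), (9, 28), (11, 2), (11, 5), (11, 10), (11, 13), (11, 18), (11, 21), (11, 26), (11, 29), (12, 2), (12, 5), (12, 10), (12, 13), (12, 18), (12, 21), (12, 26), (12, 29), (14, 3), (14, 4), (14, 11), (14, 12), (14, 19), (14, 20), (14, 27), (14, 28)]

Answer: 64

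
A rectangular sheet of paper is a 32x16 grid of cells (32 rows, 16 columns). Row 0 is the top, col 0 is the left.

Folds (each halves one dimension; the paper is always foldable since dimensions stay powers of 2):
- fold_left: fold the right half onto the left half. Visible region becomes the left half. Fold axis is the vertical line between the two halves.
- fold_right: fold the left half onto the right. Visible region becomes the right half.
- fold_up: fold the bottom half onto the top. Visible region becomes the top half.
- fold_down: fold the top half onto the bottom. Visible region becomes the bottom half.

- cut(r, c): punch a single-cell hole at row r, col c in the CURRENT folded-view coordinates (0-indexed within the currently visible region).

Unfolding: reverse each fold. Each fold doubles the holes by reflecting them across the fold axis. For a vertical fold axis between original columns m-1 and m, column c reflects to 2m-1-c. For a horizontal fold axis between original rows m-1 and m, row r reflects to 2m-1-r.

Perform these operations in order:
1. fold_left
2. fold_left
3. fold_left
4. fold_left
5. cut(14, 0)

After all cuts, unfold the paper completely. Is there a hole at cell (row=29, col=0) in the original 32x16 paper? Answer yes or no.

Op 1 fold_left: fold axis v@8; visible region now rows[0,32) x cols[0,8) = 32x8
Op 2 fold_left: fold axis v@4; visible region now rows[0,32) x cols[0,4) = 32x4
Op 3 fold_left: fold axis v@2; visible region now rows[0,32) x cols[0,2) = 32x2
Op 4 fold_left: fold axis v@1; visible region now rows[0,32) x cols[0,1) = 32x1
Op 5 cut(14, 0): punch at orig (14,0); cuts so far [(14, 0)]; region rows[0,32) x cols[0,1) = 32x1
Unfold 1 (reflect across v@1): 2 holes -> [(14, 0), (14, 1)]
Unfold 2 (reflect across v@2): 4 holes -> [(14, 0), (14, 1), (14, 2), (14, 3)]
Unfold 3 (reflect across v@4): 8 holes -> [(14, 0), (14, 1), (14, 2), (14, 3), (14, 4), (14, 5), (14, 6), (14, 7)]
Unfold 4 (reflect across v@8): 16 holes -> [(14, 0), (14, 1), (14, 2), (14, 3), (14, 4), (14, 5), (14, 6), (14, 7), (14, 8), (14, 9), (14, 10), (14, 11), (14, 12), (14, 13), (14, 14), (14, 15)]
Holes: [(14, 0), (14, 1), (14, 2), (14, 3), (14, 4), (14, 5), (14, 6), (14, 7), (14, 8), (14, 9), (14, 10), (14, 11), (14, 12), (14, 13), (14, 14), (14, 15)]

Answer: no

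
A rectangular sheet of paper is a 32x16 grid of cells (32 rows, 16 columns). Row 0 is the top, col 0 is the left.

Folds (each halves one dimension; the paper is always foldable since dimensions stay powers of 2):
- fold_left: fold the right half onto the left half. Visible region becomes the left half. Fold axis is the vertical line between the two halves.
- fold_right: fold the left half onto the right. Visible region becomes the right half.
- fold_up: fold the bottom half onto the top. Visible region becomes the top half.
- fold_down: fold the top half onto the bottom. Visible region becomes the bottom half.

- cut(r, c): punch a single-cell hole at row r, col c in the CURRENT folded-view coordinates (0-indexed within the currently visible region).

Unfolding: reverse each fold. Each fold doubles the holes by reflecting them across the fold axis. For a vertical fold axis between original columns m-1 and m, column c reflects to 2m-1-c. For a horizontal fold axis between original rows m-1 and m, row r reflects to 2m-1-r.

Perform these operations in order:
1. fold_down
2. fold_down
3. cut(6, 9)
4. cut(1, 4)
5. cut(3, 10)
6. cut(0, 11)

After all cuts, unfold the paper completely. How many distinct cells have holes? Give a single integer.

Op 1 fold_down: fold axis h@16; visible region now rows[16,32) x cols[0,16) = 16x16
Op 2 fold_down: fold axis h@24; visible region now rows[24,32) x cols[0,16) = 8x16
Op 3 cut(6, 9): punch at orig (30,9); cuts so far [(30, 9)]; region rows[24,32) x cols[0,16) = 8x16
Op 4 cut(1, 4): punch at orig (25,4); cuts so far [(25, 4), (30, 9)]; region rows[24,32) x cols[0,16) = 8x16
Op 5 cut(3, 10): punch at orig (27,10); cuts so far [(25, 4), (27, 10), (30, 9)]; region rows[24,32) x cols[0,16) = 8x16
Op 6 cut(0, 11): punch at orig (24,11); cuts so far [(24, 11), (25, 4), (27, 10), (30, 9)]; region rows[24,32) x cols[0,16) = 8x16
Unfold 1 (reflect across h@24): 8 holes -> [(17, 9), (20, 10), (22, 4), (23, 11), (24, 11), (25, 4), (27, 10), (30, 9)]
Unfold 2 (reflect across h@16): 16 holes -> [(1, 9), (4, 10), (6, 4), (7, 11), (8, 11), (9, 4), (11, 10), (14, 9), (17, 9), (20, 10), (22, 4), (23, 11), (24, 11), (25, 4), (27, 10), (30, 9)]

Answer: 16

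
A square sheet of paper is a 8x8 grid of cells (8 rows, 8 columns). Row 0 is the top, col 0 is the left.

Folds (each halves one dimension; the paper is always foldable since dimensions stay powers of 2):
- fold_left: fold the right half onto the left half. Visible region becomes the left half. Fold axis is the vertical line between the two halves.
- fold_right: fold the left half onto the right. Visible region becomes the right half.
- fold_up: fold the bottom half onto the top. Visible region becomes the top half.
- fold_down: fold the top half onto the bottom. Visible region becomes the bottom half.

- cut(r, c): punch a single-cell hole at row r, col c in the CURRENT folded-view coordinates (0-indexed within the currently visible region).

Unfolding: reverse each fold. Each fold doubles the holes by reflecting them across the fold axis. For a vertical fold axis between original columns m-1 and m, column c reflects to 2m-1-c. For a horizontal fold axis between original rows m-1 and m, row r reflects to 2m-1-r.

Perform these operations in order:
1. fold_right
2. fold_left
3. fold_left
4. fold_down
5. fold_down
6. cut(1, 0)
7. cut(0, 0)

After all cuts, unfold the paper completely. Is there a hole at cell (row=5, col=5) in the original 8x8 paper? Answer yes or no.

Op 1 fold_right: fold axis v@4; visible region now rows[0,8) x cols[4,8) = 8x4
Op 2 fold_left: fold axis v@6; visible region now rows[0,8) x cols[4,6) = 8x2
Op 3 fold_left: fold axis v@5; visible region now rows[0,8) x cols[4,5) = 8x1
Op 4 fold_down: fold axis h@4; visible region now rows[4,8) x cols[4,5) = 4x1
Op 5 fold_down: fold axis h@6; visible region now rows[6,8) x cols[4,5) = 2x1
Op 6 cut(1, 0): punch at orig (7,4); cuts so far [(7, 4)]; region rows[6,8) x cols[4,5) = 2x1
Op 7 cut(0, 0): punch at orig (6,4); cuts so far [(6, 4), (7, 4)]; region rows[6,8) x cols[4,5) = 2x1
Unfold 1 (reflect across h@6): 4 holes -> [(4, 4), (5, 4), (6, 4), (7, 4)]
Unfold 2 (reflect across h@4): 8 holes -> [(0, 4), (1, 4), (2, 4), (3, 4), (4, 4), (5, 4), (6, 4), (7, 4)]
Unfold 3 (reflect across v@5): 16 holes -> [(0, 4), (0, 5), (1, 4), (1, 5), (2, 4), (2, 5), (3, 4), (3, 5), (4, 4), (4, 5), (5, 4), (5, 5), (6, 4), (6, 5), (7, 4), (7, 5)]
Unfold 4 (reflect across v@6): 32 holes -> [(0, 4), (0, 5), (0, 6), (0, 7), (1, 4), (1, 5), (1, 6), (1, 7), (2, 4), (2, 5), (2, 6), (2, 7), (3, 4), (3, 5), (3, 6), (3, 7), (4, 4), (4, 5), (4, 6), (4, 7), (5, 4), (5, 5), (5, 6), (5, 7), (6, 4), (6, 5), (6, 6), (6, 7), (7, 4), (7, 5), (7, 6), (7, 7)]
Unfold 5 (reflect across v@4): 64 holes -> [(0, 0), (0, 1), (0, 2), (0, 3), (0, 4), (0, 5), (0, 6), (0, 7), (1, 0), (1, 1), (1, 2), (1, 3), (1, 4), (1, 5), (1, 6), (1, 7), (2, 0), (2, 1), (2, 2), (2, 3), (2, 4), (2, 5), (2, 6), (2, 7), (3, 0), (3, 1), (3, 2), (3, 3), (3, 4), (3, 5), (3, 6), (3, 7), (4, 0), (4, 1), (4, 2), (4, 3), (4, 4), (4, 5), (4, 6), (4, 7), (5, 0), (5, 1), (5, 2), (5, 3), (5, 4), (5, 5), (5, 6), (5, 7), (6, 0), (6, 1), (6, 2), (6, 3), (6, 4), (6, 5), (6, 6), (6, 7), (7, 0), (7, 1), (7, 2), (7, 3), (7, 4), (7, 5), (7, 6), (7, 7)]
Holes: [(0, 0), (0, 1), (0, 2), (0, 3), (0, 4), (0, 5), (0, 6), (0, 7), (1, 0), (1, 1), (1, 2), (1, 3), (1, 4), (1, 5), (1, 6), (1, 7), (2, 0), (2, 1), (2, 2), (2, 3), (2, 4), (2, 5), (2, 6), (2, 7), (3, 0), (3, 1), (3, 2), (3, 3), (3, 4), (3, 5), (3, 6), (3, 7), (4, 0), (4, 1), (4, 2), (4, 3), (4, 4), (4, 5), (4, 6), (4, 7), (5, 0), (5, 1), (5, 2), (5, 3), (5, 4), (5, 5), (5, 6), (5, 7), (6, 0), (6, 1), (6, 2), (6, 3), (6, 4), (6, 5), (6, 6), (6, 7), (7, 0), (7, 1), (7, 2), (7, 3), (7, 4), (7, 5), (7, 6), (7, 7)]

Answer: yes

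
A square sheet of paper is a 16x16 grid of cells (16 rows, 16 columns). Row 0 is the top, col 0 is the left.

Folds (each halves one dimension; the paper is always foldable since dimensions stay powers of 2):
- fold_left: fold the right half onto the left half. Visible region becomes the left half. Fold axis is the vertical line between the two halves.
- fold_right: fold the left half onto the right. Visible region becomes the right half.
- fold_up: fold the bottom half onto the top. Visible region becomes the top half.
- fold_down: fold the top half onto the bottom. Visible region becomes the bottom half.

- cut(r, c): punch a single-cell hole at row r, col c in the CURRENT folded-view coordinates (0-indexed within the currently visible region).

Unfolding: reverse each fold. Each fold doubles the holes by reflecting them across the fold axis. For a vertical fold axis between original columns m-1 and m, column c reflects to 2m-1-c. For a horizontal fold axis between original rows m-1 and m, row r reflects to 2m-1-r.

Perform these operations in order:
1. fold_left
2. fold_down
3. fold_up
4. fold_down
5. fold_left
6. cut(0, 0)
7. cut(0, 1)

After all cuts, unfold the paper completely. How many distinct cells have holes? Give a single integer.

Answer: 64

Derivation:
Op 1 fold_left: fold axis v@8; visible region now rows[0,16) x cols[0,8) = 16x8
Op 2 fold_down: fold axis h@8; visible region now rows[8,16) x cols[0,8) = 8x8
Op 3 fold_up: fold axis h@12; visible region now rows[8,12) x cols[0,8) = 4x8
Op 4 fold_down: fold axis h@10; visible region now rows[10,12) x cols[0,8) = 2x8
Op 5 fold_left: fold axis v@4; visible region now rows[10,12) x cols[0,4) = 2x4
Op 6 cut(0, 0): punch at orig (10,0); cuts so far [(10, 0)]; region rows[10,12) x cols[0,4) = 2x4
Op 7 cut(0, 1): punch at orig (10,1); cuts so far [(10, 0), (10, 1)]; region rows[10,12) x cols[0,4) = 2x4
Unfold 1 (reflect across v@4): 4 holes -> [(10, 0), (10, 1), (10, 6), (10, 7)]
Unfold 2 (reflect across h@10): 8 holes -> [(9, 0), (9, 1), (9, 6), (9, 7), (10, 0), (10, 1), (10, 6), (10, 7)]
Unfold 3 (reflect across h@12): 16 holes -> [(9, 0), (9, 1), (9, 6), (9, 7), (10, 0), (10, 1), (10, 6), (10, 7), (13, 0), (13, 1), (13, 6), (13, 7), (14, 0), (14, 1), (14, 6), (14, 7)]
Unfold 4 (reflect across h@8): 32 holes -> [(1, 0), (1, 1), (1, 6), (1, 7), (2, 0), (2, 1), (2, 6), (2, 7), (5, 0), (5, 1), (5, 6), (5, 7), (6, 0), (6, 1), (6, 6), (6, 7), (9, 0), (9, 1), (9, 6), (9, 7), (10, 0), (10, 1), (10, 6), (10, 7), (13, 0), (13, 1), (13, 6), (13, 7), (14, 0), (14, 1), (14, 6), (14, 7)]
Unfold 5 (reflect across v@8): 64 holes -> [(1, 0), (1, 1), (1, 6), (1, 7), (1, 8), (1, 9), (1, 14), (1, 15), (2, 0), (2, 1), (2, 6), (2, 7), (2, 8), (2, 9), (2, 14), (2, 15), (5, 0), (5, 1), (5, 6), (5, 7), (5, 8), (5, 9), (5, 14), (5, 15), (6, 0), (6, 1), (6, 6), (6, 7), (6, 8), (6, 9), (6, 14), (6, 15), (9, 0), (9, 1), (9, 6), (9, 7), (9, 8), (9, 9), (9, 14), (9, 15), (10, 0), (10, 1), (10, 6), (10, 7), (10, 8), (10, 9), (10, 14), (10, 15), (13, 0), (13, 1), (13, 6), (13, 7), (13, 8), (13, 9), (13, 14), (13, 15), (14, 0), (14, 1), (14, 6), (14, 7), (14, 8), (14, 9), (14, 14), (14, 15)]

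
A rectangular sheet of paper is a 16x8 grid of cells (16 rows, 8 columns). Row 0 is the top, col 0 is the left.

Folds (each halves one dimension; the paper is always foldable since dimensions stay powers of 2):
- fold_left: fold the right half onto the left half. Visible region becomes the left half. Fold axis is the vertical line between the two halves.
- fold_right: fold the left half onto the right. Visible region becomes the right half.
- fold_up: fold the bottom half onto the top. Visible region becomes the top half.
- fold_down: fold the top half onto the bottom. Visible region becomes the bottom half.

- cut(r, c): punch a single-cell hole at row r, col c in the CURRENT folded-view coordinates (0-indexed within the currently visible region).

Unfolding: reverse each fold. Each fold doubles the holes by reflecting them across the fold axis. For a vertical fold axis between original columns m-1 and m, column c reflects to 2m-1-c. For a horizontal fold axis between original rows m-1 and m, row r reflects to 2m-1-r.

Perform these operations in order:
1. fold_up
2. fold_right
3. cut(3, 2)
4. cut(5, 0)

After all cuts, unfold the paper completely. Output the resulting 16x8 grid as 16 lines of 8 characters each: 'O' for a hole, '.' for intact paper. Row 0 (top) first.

Op 1 fold_up: fold axis h@8; visible region now rows[0,8) x cols[0,8) = 8x8
Op 2 fold_right: fold axis v@4; visible region now rows[0,8) x cols[4,8) = 8x4
Op 3 cut(3, 2): punch at orig (3,6); cuts so far [(3, 6)]; region rows[0,8) x cols[4,8) = 8x4
Op 4 cut(5, 0): punch at orig (5,4); cuts so far [(3, 6), (5, 4)]; region rows[0,8) x cols[4,8) = 8x4
Unfold 1 (reflect across v@4): 4 holes -> [(3, 1), (3, 6), (5, 3), (5, 4)]
Unfold 2 (reflect across h@8): 8 holes -> [(3, 1), (3, 6), (5, 3), (5, 4), (10, 3), (10, 4), (12, 1), (12, 6)]

Answer: ........
........
........
.O....O.
........
...OO...
........
........
........
........
...OO...
........
.O....O.
........
........
........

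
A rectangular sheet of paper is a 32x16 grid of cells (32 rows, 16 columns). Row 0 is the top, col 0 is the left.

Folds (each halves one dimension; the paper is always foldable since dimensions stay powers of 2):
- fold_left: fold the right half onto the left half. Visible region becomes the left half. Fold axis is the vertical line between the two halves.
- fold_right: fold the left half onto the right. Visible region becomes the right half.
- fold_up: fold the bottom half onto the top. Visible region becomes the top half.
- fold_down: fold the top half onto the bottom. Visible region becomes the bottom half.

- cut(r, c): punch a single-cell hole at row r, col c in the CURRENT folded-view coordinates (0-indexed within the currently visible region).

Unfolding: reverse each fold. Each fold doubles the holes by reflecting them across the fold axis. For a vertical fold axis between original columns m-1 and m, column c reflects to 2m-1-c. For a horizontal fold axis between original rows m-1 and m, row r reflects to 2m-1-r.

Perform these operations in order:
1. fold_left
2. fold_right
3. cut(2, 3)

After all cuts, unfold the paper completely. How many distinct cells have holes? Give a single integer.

Op 1 fold_left: fold axis v@8; visible region now rows[0,32) x cols[0,8) = 32x8
Op 2 fold_right: fold axis v@4; visible region now rows[0,32) x cols[4,8) = 32x4
Op 3 cut(2, 3): punch at orig (2,7); cuts so far [(2, 7)]; region rows[0,32) x cols[4,8) = 32x4
Unfold 1 (reflect across v@4): 2 holes -> [(2, 0), (2, 7)]
Unfold 2 (reflect across v@8): 4 holes -> [(2, 0), (2, 7), (2, 8), (2, 15)]

Answer: 4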